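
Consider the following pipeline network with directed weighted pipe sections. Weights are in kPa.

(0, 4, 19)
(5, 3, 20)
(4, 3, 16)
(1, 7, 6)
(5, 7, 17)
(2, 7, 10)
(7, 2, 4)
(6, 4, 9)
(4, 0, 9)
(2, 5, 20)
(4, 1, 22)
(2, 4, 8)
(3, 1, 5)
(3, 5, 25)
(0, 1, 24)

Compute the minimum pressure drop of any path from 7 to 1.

Shortest distances from 7:
7: 0
2: 4  (via 7)
4: 12  (via 2)
0: 21  (via 4)
5: 24  (via 2)
3: 28  (via 4)
1: 33  (via 3)
Shortest route: 7 → 2 → 4 → 3 → 1 = 33 kPa.

33 kPa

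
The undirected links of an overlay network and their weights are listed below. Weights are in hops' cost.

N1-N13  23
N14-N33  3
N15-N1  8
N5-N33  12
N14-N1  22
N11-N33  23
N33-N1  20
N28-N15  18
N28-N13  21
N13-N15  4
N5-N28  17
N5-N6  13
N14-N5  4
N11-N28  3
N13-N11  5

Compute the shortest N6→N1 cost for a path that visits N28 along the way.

50 hops' cost

Shortest N6→N28: N6 → N5 → N28 = 30
Best N28 to N1: N28 → N11 → N13 → N15 → N1 costing 20
Total via N28: 30 + 20 = 50 hops' cost.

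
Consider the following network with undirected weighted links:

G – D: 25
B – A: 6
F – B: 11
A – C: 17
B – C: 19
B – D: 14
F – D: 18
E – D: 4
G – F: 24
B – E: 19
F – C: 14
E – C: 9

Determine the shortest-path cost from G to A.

41

Compare a few routes:
G → F → B → A: 24+11+6 = 41
G → D → B → A: 25+14+6 = 45
Cheapest is G → F → B → A at 41.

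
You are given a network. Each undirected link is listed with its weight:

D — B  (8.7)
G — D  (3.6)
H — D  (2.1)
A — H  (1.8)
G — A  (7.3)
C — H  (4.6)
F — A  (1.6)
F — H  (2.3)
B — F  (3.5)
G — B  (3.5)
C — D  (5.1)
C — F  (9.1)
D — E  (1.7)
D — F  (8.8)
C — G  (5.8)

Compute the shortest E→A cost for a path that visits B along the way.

Shortest E→B: E → D → G → B = 8.8
Best B to A: B → F → A costing 5.1
Total via B: 8.8 + 5.1 = 13.9.

13.9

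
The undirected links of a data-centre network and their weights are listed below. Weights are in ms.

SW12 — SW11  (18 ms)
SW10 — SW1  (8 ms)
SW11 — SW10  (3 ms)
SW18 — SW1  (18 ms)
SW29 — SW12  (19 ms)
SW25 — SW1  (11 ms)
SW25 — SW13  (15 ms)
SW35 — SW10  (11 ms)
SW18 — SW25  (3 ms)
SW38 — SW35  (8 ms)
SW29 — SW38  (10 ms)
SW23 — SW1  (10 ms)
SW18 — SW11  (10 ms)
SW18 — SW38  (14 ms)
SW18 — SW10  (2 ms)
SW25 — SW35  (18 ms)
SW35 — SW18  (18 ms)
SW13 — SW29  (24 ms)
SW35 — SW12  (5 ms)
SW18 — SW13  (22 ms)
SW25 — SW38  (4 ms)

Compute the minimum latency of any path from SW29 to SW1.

Candidate routes:
SW29 → SW38 → SW25 → SW1: 10+4+11 = 25
SW29 → SW38 → SW25 → SW18 → SW10 → SW1: 10+4+3+2+8 = 27
The minimum is 25 ms via SW29 → SW38 → SW25 → SW1.

25 ms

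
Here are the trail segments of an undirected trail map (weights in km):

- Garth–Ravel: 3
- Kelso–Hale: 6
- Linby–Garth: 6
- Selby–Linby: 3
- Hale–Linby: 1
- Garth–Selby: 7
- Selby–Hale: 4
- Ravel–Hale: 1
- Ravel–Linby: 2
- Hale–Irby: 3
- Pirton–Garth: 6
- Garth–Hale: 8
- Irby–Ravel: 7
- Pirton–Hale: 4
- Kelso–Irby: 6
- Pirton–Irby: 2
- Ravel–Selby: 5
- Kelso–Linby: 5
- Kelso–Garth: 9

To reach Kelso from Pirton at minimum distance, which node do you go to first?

Irby

Candidate routes:
Pirton–Irby–Hale–Kelso: 2+3+6 = 11
Pirton–Hale–Linby–Kelso: 4+1+5 = 10
Pirton–Hale–Kelso: 4+6 = 10
Pirton–Irby–Kelso: 2+6 = 8
The minimum is 8 km via Pirton–Irby–Kelso.
So from Pirton the first move is to Irby.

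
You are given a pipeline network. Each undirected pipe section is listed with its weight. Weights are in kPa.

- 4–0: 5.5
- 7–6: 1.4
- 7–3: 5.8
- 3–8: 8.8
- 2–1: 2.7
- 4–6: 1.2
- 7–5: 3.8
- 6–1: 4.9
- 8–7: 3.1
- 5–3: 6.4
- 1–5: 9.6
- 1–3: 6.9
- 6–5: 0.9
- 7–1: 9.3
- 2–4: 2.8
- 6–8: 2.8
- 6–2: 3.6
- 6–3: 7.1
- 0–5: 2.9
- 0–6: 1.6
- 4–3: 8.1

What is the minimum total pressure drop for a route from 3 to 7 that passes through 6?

8.5 kPa

Shortest 3→6: 3 → 6 = 7.1
Shortest 6→7: 6 → 7 = 1.4
Total via 6: 7.1 + 1.4 = 8.5 kPa.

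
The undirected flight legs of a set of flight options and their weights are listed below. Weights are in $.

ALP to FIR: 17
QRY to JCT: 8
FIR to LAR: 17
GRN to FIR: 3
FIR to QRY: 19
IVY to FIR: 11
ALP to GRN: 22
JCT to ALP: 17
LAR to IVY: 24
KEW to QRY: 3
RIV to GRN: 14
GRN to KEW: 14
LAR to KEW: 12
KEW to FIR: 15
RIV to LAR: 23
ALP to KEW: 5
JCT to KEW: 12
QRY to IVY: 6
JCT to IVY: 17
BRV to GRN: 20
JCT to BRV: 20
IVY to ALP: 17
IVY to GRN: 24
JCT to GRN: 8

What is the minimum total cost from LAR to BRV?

$40

Shortest distances from LAR:
LAR: 0
KEW: 12  (via LAR)
QRY: 15  (via KEW)
ALP: 17  (via KEW)
FIR: 17  (via LAR)
GRN: 20  (via FIR)
IVY: 21  (via QRY)
RIV: 23  (via LAR)
JCT: 23  (via QRY)
BRV: 40  (via GRN)
Shortest route: LAR–FIR–GRN–BRV = $40.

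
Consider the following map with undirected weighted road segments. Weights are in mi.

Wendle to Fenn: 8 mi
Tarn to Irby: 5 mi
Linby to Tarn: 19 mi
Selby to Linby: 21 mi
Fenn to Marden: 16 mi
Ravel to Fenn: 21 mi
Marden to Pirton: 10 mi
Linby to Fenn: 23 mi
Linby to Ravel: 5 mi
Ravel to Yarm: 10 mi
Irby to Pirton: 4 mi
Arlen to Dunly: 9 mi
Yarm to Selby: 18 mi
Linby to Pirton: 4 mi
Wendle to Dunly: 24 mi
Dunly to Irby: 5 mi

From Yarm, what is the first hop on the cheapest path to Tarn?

Candidate routes:
Yarm–Selby–Linby–Pirton–Irby–Tarn: 18+21+4+4+5 = 52
Yarm–Ravel–Linby–Tarn: 10+5+19 = 34
Yarm–Ravel–Linby–Pirton–Irby–Tarn: 10+5+4+4+5 = 28
Cheapest is Yarm–Ravel–Linby–Pirton–Irby–Tarn at 28 mi.
So from Yarm the first move is to Ravel.

Ravel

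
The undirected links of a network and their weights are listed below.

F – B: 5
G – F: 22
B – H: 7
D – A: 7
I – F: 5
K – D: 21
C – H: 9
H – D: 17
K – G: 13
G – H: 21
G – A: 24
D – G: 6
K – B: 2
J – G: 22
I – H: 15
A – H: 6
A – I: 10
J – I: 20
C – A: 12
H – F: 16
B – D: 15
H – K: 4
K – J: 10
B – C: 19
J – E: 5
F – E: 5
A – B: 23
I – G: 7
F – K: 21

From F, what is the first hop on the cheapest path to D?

I

Compare a few routes:
F–B–D: 5+15 = 20
F–I–G–D: 5+7+6 = 18
Cheapest is F–I–G–D at 18.
So from F the first move is to I.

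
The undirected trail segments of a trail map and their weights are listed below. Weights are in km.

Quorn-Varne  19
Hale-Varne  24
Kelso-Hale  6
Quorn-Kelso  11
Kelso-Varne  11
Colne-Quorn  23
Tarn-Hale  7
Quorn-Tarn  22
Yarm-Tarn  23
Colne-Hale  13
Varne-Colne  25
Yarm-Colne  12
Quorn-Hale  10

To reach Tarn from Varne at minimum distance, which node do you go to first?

Kelso

Compare a few routes:
Varne - Hale - Tarn: 24+7 = 31
Varne - Quorn - Hale - Tarn: 19+10+7 = 36
Varne - Kelso - Hale - Tarn: 11+6+7 = 24
Cheapest is Varne - Kelso - Hale - Tarn at 24 km.
So from Varne the first move is to Kelso.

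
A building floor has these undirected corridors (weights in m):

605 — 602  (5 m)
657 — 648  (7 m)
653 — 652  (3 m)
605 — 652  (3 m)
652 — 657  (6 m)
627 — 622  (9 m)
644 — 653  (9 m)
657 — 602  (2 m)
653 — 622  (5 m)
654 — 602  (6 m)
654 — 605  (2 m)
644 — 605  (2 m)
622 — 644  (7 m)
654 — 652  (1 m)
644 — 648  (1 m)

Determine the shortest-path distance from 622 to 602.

14 m

Shortest distances from 622:
622: 0
653: 5  (via 622)
644: 7  (via 622)
652: 8  (via 653)
648: 8  (via 644)
627: 9  (via 622)
654: 9  (via 652)
605: 9  (via 644)
657: 14  (via 652)
602: 14  (via 605)
Shortest route: 622 → 644 → 605 → 602 = 14 m.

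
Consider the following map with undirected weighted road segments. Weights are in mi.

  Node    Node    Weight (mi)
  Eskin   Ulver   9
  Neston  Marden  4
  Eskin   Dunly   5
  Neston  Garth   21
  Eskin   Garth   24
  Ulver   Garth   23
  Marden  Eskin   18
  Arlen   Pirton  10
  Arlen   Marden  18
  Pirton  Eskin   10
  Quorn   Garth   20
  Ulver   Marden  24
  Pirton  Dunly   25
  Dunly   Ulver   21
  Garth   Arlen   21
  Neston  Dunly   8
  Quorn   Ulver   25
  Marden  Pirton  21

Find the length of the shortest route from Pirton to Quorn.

Compare a few routes:
Pirton → Arlen → Garth → Quorn: 10+21+20 = 51
Pirton → Eskin → Ulver → Quorn: 10+9+25 = 44
The minimum is 44 mi via Pirton → Eskin → Ulver → Quorn.

44 mi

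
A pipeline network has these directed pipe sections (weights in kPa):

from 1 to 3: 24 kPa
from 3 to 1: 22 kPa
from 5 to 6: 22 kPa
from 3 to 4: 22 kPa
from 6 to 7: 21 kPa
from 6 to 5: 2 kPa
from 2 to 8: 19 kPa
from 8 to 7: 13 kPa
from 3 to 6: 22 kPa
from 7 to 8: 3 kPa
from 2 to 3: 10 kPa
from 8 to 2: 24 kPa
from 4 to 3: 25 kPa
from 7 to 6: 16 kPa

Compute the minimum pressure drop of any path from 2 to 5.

Enumerating some paths:
2–3–6–5: 10+22+2 = 34
2–8–7–6–5: 19+13+16+2 = 50
Cheapest is 2–3–6–5 at 34 kPa.

34 kPa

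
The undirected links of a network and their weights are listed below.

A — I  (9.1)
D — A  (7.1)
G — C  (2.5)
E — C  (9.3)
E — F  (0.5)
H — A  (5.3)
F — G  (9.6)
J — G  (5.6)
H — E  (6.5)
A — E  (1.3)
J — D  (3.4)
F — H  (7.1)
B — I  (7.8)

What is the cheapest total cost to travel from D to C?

Shortest distances from D:
D: 0
J: 3.4  (via D)
A: 7.1  (via D)
E: 8.4  (via A)
F: 8.9  (via E)
G: 9  (via J)
C: 11.5  (via G)
Shortest route: D → J → G → C = 11.5.

11.5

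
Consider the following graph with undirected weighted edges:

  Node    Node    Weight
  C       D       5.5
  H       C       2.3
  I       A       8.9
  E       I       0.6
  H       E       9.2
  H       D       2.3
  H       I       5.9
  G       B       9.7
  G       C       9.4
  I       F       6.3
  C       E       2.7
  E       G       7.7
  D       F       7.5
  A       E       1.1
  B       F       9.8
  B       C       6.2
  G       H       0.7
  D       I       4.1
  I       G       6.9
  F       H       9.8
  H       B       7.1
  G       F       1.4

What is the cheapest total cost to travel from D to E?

4.7

Shortest distances from D:
D: 0
H: 2.3  (via D)
G: 3  (via H)
I: 4.1  (via D)
F: 4.4  (via G)
C: 4.6  (via H)
E: 4.7  (via I)
Shortest route: D → I → E = 4.7.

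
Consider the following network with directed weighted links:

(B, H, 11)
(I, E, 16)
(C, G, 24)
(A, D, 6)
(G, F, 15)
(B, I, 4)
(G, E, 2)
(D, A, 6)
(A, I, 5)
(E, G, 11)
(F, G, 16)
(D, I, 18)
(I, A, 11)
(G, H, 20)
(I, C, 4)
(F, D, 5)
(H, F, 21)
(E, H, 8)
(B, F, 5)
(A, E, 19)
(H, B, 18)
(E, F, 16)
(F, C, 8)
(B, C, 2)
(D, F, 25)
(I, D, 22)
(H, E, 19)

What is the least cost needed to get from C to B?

52

Candidate routes:
C → G → F → D → A → E → H → B: 24+15+5+6+19+8+18 = 95
C → G → E → H → B: 24+2+8+18 = 52
C → G → F → D → A → I → E → H → B: 24+15+5+6+5+16+8+18 = 97
C → G → H → B: 24+20+18 = 62
Cheapest is C → G → E → H → B at 52.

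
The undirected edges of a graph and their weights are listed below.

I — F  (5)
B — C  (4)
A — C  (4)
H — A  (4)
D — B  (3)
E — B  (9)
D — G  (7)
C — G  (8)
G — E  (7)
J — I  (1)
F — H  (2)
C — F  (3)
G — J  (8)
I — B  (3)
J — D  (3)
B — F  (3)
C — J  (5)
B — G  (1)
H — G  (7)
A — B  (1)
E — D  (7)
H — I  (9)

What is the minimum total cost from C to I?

6

Compare a few routes:
C - B - I: 4+3 = 7
C - F - I: 3+5 = 8
C - J - I: 5+1 = 6
The minimum is 6 via C - J - I.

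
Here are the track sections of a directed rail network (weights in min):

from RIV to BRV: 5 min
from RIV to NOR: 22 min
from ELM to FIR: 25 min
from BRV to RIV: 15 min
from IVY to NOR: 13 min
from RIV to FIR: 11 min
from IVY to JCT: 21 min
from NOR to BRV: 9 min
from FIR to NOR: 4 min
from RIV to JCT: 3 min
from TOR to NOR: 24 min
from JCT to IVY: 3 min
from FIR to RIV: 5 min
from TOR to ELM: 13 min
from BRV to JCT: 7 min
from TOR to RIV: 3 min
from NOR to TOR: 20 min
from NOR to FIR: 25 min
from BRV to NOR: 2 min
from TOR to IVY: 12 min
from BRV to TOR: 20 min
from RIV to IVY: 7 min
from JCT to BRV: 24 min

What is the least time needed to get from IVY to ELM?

46 min

Compare a few routes:
IVY - NOR - BRV - TOR - ELM: 13+9+20+13 = 55
IVY - NOR - TOR - ELM: 13+20+13 = 46
IVY - JCT - BRV - TOR - ELM: 21+24+20+13 = 78
Cheapest is IVY - NOR - TOR - ELM at 46 min.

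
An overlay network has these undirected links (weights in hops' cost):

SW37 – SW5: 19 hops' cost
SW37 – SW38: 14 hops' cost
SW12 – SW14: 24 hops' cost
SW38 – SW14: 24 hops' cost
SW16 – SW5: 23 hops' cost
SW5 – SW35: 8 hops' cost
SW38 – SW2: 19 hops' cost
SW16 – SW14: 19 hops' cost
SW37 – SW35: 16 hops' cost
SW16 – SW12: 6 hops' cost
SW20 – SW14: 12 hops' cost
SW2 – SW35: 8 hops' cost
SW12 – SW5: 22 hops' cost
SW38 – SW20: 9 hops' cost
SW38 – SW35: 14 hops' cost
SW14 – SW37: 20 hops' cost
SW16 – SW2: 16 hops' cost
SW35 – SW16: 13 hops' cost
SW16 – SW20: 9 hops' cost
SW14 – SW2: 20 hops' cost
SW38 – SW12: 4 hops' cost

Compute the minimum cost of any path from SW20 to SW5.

30 hops' cost

Settle nodes by increasing distance from SW20:
SW20: 0
SW16: 9  (via SW20)
SW38: 9  (via SW20)
SW14: 12  (via SW20)
SW12: 13  (via SW38)
SW35: 22  (via SW16)
SW37: 23  (via SW38)
SW2: 25  (via SW16)
SW5: 30  (via SW35)
Shortest route: SW20 → SW16 → SW35 → SW5 = 30 hops' cost.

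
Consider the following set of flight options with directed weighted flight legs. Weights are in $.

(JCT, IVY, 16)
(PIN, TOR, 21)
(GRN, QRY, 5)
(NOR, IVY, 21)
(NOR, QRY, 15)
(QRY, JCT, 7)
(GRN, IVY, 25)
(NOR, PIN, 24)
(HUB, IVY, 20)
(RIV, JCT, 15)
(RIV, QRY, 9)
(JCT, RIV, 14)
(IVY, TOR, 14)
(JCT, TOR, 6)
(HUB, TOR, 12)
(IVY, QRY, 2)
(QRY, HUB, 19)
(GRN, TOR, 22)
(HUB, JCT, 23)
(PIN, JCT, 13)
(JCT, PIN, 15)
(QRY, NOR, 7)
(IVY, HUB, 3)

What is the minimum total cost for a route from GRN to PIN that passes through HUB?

$62

Best GRN to HUB: GRN–QRY–HUB costing 24
Shortest HUB→PIN: HUB–JCT–PIN = 38
Total via HUB: 24 + 38 = $62.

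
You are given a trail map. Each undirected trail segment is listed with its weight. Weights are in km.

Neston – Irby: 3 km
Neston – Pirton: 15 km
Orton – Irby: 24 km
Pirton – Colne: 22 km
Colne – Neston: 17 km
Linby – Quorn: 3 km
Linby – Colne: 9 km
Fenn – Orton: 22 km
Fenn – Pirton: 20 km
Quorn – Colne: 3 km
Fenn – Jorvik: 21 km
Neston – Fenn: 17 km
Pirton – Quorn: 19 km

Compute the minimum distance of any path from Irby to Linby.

Candidate routes:
Irby → Neston → Colne → Linby: 3+17+9 = 29
Irby → Neston → Colne → Quorn → Linby: 3+17+3+3 = 26
The minimum is 26 km via Irby → Neston → Colne → Quorn → Linby.

26 km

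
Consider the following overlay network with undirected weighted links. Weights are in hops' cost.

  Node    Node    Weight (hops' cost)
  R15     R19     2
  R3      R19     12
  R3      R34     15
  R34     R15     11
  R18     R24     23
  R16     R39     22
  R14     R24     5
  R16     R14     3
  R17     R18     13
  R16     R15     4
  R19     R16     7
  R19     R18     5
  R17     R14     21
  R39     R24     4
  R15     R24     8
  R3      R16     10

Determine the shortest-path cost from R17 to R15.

20 hops' cost

Candidate routes:
R17 - R14 - R16 - R15: 21+3+4 = 28
R17 - R18 - R19 - R15: 13+5+2 = 20
Cheapest is R17 - R18 - R19 - R15 at 20 hops' cost.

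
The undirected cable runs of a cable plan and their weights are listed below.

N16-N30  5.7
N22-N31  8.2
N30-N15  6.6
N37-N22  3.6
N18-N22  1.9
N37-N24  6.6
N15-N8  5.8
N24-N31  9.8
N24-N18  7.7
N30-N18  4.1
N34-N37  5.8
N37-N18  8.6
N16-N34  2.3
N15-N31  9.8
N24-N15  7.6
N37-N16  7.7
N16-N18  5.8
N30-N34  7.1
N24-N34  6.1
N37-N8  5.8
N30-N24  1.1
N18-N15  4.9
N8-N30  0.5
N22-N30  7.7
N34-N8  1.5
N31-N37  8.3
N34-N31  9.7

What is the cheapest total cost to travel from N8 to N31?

11.2

Enumerating some paths:
N8 - N30 - N24 - N31: 0.5+1.1+9.8 = 11.4
N8 - N34 - N31: 1.5+9.7 = 11.2
Cheapest is N8 - N34 - N31 at 11.2.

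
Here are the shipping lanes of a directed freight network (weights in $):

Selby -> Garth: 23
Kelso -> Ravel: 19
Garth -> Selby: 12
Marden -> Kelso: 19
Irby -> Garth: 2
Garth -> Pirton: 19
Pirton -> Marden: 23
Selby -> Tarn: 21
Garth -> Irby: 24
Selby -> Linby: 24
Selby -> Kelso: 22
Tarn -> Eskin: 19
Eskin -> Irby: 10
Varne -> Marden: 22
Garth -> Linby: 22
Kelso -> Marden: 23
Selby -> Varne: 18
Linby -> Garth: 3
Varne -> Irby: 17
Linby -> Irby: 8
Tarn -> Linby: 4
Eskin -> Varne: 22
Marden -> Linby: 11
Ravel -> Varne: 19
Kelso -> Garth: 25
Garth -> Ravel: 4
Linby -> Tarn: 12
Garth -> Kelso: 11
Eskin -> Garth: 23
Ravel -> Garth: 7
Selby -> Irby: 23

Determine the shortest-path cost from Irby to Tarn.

Compare a few routes:
Irby–Garth–Selby–Tarn: 2+12+21 = 35
Irby–Garth–Linby–Tarn: 2+22+12 = 36
Cheapest is Irby–Garth–Selby–Tarn at $35.

$35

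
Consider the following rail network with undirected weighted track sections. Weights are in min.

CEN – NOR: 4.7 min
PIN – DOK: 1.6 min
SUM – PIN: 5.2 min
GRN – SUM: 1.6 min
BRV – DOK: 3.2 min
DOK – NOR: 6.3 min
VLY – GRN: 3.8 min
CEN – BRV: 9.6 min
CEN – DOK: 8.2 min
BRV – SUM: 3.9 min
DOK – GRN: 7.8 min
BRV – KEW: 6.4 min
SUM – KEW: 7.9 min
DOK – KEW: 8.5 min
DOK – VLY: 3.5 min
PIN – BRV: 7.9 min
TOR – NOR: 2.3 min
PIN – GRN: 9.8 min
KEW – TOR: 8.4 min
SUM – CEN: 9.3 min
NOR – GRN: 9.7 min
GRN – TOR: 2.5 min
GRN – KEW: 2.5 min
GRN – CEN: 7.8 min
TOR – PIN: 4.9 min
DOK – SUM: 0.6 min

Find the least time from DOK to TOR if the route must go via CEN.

15.2 min

Shortest DOK→CEN: DOK → CEN = 8.2
Best CEN to TOR: CEN → NOR → TOR costing 7
Total via CEN: 8.2 + 7 = 15.2 min.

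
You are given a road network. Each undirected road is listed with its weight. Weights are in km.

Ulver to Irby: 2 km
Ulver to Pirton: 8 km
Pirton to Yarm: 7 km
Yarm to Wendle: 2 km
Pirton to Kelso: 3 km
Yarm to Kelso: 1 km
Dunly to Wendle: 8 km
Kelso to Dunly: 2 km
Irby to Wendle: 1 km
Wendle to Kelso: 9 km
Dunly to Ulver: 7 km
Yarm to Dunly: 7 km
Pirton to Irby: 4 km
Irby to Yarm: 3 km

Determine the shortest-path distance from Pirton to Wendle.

5 km

Candidate routes:
Pirton - Kelso - Yarm - Wendle: 3+1+2 = 6
Pirton - Irby - Yarm - Wendle: 4+3+2 = 9
Pirton - Kelso - Yarm - Irby - Wendle: 3+1+3+1 = 8
Pirton - Irby - Wendle: 4+1 = 5
Cheapest is Pirton - Irby - Wendle at 5 km.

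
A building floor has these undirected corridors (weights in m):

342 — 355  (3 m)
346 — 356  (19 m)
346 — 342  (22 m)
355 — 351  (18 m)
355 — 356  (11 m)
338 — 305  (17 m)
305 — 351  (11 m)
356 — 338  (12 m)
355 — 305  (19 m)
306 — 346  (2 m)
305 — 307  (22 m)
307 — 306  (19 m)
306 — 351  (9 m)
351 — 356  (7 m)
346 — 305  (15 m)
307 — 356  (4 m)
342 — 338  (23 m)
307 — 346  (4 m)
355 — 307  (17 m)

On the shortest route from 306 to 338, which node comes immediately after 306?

Candidate routes:
306 → 351 → 356 → 338: 9+7+12 = 28
306 → 346 → 305 → 338: 2+15+17 = 34
306 → 346 → 356 → 338: 2+19+12 = 33
306 → 346 → 307 → 356 → 338: 2+4+4+12 = 22
Cheapest is 306 → 346 → 307 → 356 → 338 at 22 m.
So from 306 the first move is to 346.

346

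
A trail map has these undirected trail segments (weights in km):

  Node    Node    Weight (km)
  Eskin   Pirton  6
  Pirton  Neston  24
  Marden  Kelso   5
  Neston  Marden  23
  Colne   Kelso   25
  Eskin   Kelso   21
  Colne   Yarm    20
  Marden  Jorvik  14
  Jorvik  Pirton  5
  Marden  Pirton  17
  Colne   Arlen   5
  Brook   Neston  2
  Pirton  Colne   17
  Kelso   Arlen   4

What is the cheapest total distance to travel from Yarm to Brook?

Compare a few routes:
Yarm → Colne → Arlen → Kelso → Marden → Neston → Brook: 20+5+4+5+23+2 = 59
Yarm → Colne → Pirton → Neston → Brook: 20+17+24+2 = 63
The minimum is 59 km via Yarm → Colne → Arlen → Kelso → Marden → Neston → Brook.

59 km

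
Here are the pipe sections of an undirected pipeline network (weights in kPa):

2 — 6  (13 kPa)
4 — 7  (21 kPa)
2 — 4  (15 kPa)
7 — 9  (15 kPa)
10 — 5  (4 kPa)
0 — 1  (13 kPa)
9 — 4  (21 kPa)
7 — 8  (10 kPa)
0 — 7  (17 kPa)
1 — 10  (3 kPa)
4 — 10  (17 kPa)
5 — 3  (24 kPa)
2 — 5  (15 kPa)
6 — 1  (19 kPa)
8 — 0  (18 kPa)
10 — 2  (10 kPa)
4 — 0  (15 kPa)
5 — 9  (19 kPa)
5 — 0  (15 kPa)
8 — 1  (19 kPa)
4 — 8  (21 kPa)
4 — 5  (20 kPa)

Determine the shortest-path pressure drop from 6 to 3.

Running Dijkstra from 6:
6: 0
2: 13  (via 6)
1: 19  (via 6)
10: 22  (via 1)
5: 26  (via 10)
4: 28  (via 2)
0: 32  (via 1)
8: 38  (via 1)
9: 45  (via 5)
7: 48  (via 8)
3: 50  (via 5)
Shortest route: 6 → 1 → 10 → 5 → 3 = 50 kPa.

50 kPa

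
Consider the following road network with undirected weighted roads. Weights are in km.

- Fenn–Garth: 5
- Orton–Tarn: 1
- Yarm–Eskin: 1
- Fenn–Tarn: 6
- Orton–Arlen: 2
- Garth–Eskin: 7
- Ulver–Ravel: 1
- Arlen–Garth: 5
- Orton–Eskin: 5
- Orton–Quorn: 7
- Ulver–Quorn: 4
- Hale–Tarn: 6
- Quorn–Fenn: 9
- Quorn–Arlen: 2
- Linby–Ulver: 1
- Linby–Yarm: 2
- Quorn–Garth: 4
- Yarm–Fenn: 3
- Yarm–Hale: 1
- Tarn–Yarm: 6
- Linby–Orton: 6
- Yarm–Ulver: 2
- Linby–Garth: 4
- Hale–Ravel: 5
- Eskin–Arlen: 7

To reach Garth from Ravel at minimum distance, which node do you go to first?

Ulver

Candidate routes:
Ravel–Ulver–Linby–Garth: 1+1+4 = 6
Ravel–Ulver–Quorn–Garth: 1+4+4 = 9
Cheapest is Ravel–Ulver–Linby–Garth at 6 km.
So from Ravel the first move is to Ulver.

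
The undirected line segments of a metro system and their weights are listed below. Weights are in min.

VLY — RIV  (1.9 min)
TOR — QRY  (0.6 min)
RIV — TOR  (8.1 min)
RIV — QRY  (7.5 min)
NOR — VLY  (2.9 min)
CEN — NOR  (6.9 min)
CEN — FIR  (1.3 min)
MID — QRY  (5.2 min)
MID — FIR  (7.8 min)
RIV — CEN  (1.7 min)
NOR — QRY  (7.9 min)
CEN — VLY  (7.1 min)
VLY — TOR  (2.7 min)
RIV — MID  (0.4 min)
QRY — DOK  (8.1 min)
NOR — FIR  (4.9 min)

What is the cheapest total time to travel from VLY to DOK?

11.4 min

Shortest distances from VLY:
VLY: 0
RIV: 1.9  (via VLY)
MID: 2.3  (via RIV)
TOR: 2.7  (via VLY)
NOR: 2.9  (via VLY)
QRY: 3.3  (via TOR)
CEN: 3.6  (via RIV)
FIR: 4.9  (via CEN)
DOK: 11.4  (via QRY)
Shortest route: VLY–TOR–QRY–DOK = 11.4 min.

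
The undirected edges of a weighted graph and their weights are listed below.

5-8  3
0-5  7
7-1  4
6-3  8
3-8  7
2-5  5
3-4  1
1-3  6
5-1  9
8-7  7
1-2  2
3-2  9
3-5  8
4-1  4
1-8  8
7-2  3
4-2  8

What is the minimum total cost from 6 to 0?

Shortest distances from 6:
6: 0
3: 8  (via 6)
4: 9  (via 3)
1: 13  (via 4)
2: 15  (via 1)
8: 15  (via 3)
5: 16  (via 3)
7: 17  (via 1)
0: 23  (via 5)
Shortest route: 6–3–5–0 = 23.

23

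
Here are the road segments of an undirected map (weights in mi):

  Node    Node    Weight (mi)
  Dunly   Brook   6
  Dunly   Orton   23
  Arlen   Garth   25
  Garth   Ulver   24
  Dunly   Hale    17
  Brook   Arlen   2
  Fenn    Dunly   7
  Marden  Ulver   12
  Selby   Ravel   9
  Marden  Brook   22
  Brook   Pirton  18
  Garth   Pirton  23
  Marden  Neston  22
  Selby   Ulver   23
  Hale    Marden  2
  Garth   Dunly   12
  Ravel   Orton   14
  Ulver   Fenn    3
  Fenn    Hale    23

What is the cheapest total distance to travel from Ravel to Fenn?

Settle nodes by increasing distance from Ravel:
Ravel: 0
Selby: 9  (via Ravel)
Orton: 14  (via Ravel)
Ulver: 32  (via Selby)
Fenn: 35  (via Ulver)
Shortest route: Ravel–Selby–Ulver–Fenn = 35 mi.

35 mi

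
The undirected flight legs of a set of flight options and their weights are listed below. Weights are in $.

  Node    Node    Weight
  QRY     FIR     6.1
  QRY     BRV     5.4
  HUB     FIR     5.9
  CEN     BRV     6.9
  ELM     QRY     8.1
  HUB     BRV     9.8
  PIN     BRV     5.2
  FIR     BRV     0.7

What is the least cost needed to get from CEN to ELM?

$20.4

Settle nodes by increasing distance from CEN:
CEN: 0
BRV: 6.9  (via CEN)
FIR: 7.6  (via BRV)
PIN: 12.1  (via BRV)
QRY: 12.3  (via BRV)
HUB: 13.5  (via FIR)
ELM: 20.4  (via QRY)
Shortest route: CEN → BRV → QRY → ELM = $20.4.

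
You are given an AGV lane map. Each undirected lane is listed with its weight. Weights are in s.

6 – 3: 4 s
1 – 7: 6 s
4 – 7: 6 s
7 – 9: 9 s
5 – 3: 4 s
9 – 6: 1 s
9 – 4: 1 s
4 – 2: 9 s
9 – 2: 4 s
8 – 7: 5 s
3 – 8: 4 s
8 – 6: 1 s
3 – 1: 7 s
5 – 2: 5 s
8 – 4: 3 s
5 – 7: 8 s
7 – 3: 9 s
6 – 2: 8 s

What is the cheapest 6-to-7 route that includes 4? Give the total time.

Shortest 6→4: 6–9–4 = 2
Best 4 to 7: 4–7 costing 6
Total via 4: 2 + 6 = 8 s.

8 s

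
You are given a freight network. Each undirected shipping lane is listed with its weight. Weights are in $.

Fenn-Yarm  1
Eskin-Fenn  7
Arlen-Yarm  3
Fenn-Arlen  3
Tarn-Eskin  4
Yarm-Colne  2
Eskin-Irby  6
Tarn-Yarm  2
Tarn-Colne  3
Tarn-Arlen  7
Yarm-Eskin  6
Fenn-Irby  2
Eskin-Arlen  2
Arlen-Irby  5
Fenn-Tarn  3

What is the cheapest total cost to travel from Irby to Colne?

$5

Compare a few routes:
Irby → Fenn → Yarm → Tarn → Colne: 2+1+2+3 = 8
Irby → Fenn → Yarm → Colne: 2+1+2 = 5
Irby → Fenn → Tarn → Colne: 2+3+3 = 8
Irby → Fenn → Tarn → Yarm → Colne: 2+3+2+2 = 9
The minimum is $5 via Irby → Fenn → Yarm → Colne.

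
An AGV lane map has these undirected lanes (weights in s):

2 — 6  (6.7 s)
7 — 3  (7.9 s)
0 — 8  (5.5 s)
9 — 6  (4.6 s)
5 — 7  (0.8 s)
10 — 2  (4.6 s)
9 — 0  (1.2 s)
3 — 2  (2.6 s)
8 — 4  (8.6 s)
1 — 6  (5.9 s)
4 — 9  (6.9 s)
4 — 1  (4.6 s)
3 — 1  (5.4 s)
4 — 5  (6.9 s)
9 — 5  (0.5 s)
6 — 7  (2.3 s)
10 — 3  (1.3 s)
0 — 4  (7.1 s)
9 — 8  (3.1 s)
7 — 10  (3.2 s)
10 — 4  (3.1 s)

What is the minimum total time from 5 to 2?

Candidate routes:
5–7–10–2: 0.8+3.2+4.6 = 8.6
5–7–10–3–2: 0.8+3.2+1.3+2.6 = 7.9
Cheapest is 5–7–10–3–2 at 7.9 s.

7.9 s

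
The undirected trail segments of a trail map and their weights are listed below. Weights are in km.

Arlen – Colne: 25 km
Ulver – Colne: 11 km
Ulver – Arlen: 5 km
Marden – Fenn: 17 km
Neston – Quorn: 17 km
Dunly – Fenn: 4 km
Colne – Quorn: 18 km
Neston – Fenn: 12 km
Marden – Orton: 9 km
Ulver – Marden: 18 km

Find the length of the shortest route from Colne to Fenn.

46 km

Candidate routes:
Colne - Ulver - Marden - Fenn: 11+18+17 = 46
Colne - Quorn - Neston - Fenn: 18+17+12 = 47
Cheapest is Colne - Ulver - Marden - Fenn at 46 km.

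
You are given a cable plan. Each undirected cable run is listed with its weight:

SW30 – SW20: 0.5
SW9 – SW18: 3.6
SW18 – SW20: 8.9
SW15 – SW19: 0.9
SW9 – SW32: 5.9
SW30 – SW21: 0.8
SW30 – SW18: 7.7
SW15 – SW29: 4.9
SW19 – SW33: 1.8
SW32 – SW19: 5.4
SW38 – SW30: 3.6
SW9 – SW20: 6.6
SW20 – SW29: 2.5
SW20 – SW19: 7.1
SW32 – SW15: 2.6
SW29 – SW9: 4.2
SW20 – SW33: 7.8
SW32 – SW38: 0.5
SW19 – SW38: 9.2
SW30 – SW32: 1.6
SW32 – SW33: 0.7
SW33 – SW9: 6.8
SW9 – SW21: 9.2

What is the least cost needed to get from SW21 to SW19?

Candidate routes:
SW21–SW30–SW32–SW15–SW19: 0.8+1.6+2.6+0.9 = 5.9
SW21–SW30–SW38–SW32–SW33–SW19: 0.8+3.6+0.5+0.7+1.8 = 7.4
SW21–SW30–SW32–SW33–SW19: 0.8+1.6+0.7+1.8 = 4.9
SW21–SW30–SW32–SW19: 0.8+1.6+5.4 = 7.8
The minimum is 4.9 via SW21–SW30–SW32–SW33–SW19.

4.9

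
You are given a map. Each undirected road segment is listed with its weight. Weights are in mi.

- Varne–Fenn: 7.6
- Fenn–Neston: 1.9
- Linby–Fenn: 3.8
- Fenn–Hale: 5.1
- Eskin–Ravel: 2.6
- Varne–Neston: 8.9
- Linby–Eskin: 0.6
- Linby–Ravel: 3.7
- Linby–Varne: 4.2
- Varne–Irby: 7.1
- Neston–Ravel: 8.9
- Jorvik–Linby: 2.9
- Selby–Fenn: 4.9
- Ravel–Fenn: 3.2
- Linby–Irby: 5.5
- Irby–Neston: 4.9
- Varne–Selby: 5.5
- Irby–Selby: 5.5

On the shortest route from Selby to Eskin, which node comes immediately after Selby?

Fenn

Candidate routes:
Selby–Varne–Linby–Eskin: 5.5+4.2+0.6 = 10.3
Selby–Fenn–Ravel–Eskin: 4.9+3.2+2.6 = 10.7
Selby–Fenn–Linby–Eskin: 4.9+3.8+0.6 = 9.3
Cheapest is Selby–Fenn–Linby–Eskin at 9.3 mi.
So from Selby the first move is to Fenn.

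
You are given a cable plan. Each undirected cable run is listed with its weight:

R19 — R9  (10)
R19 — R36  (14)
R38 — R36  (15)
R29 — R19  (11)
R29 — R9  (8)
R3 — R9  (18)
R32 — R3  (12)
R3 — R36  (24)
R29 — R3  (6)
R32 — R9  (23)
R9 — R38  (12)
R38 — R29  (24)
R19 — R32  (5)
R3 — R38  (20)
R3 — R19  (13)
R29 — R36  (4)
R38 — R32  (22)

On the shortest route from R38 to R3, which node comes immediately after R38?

Candidate routes:
R38 - R9 - R29 - R3: 12+8+6 = 26
R38 - R3: 20 = 20
R38 - R36 - R29 - R3: 15+4+6 = 25
The minimum is 20 via R38 - R3.
So from R38 the first move is to R3.

R3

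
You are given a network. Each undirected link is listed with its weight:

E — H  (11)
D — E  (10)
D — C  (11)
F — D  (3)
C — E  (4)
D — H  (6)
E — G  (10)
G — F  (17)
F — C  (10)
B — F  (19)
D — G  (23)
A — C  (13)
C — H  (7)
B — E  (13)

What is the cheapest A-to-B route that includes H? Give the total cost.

Shortest A→H: A → C → H = 20
Shortest H→B: H → E → B = 24
Total via H: 20 + 24 = 44.

44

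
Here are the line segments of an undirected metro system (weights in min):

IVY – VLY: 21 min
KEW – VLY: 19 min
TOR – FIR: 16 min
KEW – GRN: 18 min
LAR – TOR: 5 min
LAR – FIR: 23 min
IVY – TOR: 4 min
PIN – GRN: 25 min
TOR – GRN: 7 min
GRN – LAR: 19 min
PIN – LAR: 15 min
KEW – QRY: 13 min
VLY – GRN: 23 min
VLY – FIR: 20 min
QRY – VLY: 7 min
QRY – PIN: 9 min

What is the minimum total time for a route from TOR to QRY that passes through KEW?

38 min

Shortest TOR→KEW: TOR → GRN → KEW = 25
Shortest KEW→QRY: KEW → QRY = 13
Total via KEW: 25 + 13 = 38 min.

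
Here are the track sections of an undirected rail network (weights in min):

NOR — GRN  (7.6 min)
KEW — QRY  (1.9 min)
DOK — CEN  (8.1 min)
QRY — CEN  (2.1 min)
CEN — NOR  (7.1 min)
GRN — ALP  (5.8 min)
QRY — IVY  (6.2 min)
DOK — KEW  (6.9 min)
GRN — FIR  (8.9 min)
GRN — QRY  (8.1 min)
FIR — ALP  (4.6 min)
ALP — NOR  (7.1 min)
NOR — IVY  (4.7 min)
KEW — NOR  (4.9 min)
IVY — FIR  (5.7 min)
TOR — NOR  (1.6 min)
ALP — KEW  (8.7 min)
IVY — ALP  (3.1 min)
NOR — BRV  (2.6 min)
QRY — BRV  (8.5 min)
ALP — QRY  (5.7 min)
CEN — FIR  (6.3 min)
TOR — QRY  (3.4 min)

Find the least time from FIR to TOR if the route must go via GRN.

18.1 min

Shortest FIR→GRN: FIR–GRN = 8.9
Shortest GRN→TOR: GRN–NOR–TOR = 9.2
Total via GRN: 8.9 + 9.2 = 18.1 min.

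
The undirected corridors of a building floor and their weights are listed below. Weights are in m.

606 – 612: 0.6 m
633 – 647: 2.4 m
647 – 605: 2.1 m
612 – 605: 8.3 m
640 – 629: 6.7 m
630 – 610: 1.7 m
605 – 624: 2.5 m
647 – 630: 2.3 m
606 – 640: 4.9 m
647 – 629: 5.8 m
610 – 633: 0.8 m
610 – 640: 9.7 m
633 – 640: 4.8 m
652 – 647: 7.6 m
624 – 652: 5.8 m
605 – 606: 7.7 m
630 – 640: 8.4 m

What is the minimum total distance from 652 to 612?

Candidate routes:
652 → 624 → 605 → 612: 5.8+2.5+8.3 = 16.6
652 → 647 → 605 → 612: 7.6+2.1+8.3 = 18
The minimum is 16.6 m via 652 → 624 → 605 → 612.

16.6 m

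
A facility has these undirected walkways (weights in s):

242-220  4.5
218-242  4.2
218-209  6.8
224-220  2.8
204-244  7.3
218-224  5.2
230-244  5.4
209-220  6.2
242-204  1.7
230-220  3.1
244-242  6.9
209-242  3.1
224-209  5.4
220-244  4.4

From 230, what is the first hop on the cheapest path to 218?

220

Compare a few routes:
230 - 220 - 242 - 218: 3.1+4.5+4.2 = 11.8
230 - 220 - 224 - 218: 3.1+2.8+5.2 = 11.1
The minimum is 11.1 s via 230 - 220 - 224 - 218.
So from 230 the first move is to 220.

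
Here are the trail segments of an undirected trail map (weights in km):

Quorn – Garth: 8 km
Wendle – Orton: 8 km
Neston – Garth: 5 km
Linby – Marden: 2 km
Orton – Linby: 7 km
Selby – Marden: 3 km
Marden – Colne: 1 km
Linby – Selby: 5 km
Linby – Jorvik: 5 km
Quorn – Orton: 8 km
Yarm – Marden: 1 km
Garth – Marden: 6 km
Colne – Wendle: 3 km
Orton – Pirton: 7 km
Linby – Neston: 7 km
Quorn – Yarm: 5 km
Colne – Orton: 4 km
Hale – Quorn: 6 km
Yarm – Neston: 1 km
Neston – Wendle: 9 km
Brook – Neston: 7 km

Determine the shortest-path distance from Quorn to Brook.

Compare a few routes:
Quorn → Orton → Colne → Marden → Yarm → Neston → Brook: 8+4+1+1+1+7 = 22
Quorn → Garth → Neston → Brook: 8+5+7 = 20
Quorn → Yarm → Neston → Brook: 5+1+7 = 13
Quorn → Yarm → Marden → Linby → Neston → Brook: 5+1+2+7+7 = 22
Cheapest is Quorn → Yarm → Neston → Brook at 13 km.

13 km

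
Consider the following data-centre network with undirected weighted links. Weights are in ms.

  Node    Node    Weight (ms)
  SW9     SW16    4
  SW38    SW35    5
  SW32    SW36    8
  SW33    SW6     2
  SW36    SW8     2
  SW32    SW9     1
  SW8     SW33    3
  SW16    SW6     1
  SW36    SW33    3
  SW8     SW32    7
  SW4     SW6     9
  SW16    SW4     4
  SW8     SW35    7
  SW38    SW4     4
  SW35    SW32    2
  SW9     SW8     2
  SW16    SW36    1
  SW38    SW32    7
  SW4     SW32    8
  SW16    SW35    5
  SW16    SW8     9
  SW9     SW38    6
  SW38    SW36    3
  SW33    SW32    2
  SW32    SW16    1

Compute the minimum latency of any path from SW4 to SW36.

5 ms

Compare a few routes:
SW4 - SW38 - SW36: 4+3 = 7
SW4 - SW16 - SW36: 4+1 = 5
SW4 - SW32 - SW16 - SW36: 8+1+1 = 10
Cheapest is SW4 - SW16 - SW36 at 5 ms.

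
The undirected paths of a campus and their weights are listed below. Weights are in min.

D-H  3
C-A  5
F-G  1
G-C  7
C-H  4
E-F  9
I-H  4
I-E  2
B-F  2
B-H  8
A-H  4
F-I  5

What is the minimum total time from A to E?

10 min

Candidate routes:
A–C–H–I–E: 5+4+4+2 = 15
A–H–I–E: 4+4+2 = 10
Cheapest is A–H–I–E at 10 min.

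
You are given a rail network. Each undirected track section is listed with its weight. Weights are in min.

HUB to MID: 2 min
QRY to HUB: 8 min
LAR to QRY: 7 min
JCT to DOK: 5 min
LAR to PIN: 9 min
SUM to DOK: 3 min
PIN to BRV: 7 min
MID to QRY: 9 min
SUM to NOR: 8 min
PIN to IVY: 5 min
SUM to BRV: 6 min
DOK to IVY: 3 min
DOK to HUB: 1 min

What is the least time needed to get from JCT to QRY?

Enumerating some paths:
JCT - DOK - HUB - MID - QRY: 5+1+2+9 = 17
JCT - DOK - IVY - PIN - LAR - QRY: 5+3+5+9+7 = 29
JCT - DOK - HUB - QRY: 5+1+8 = 14
Cheapest is JCT - DOK - HUB - QRY at 14 min.

14 min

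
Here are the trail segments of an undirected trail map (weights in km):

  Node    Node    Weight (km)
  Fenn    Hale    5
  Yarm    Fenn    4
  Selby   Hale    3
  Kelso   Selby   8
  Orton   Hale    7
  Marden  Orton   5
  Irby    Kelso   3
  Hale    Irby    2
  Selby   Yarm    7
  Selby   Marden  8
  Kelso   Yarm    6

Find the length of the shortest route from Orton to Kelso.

12 km

Running Dijkstra from Orton:
Orton: 0
Marden: 5  (via Orton)
Hale: 7  (via Orton)
Irby: 9  (via Hale)
Selby: 10  (via Hale)
Fenn: 12  (via Hale)
Kelso: 12  (via Irby)
Shortest route: Orton–Hale–Irby–Kelso = 12 km.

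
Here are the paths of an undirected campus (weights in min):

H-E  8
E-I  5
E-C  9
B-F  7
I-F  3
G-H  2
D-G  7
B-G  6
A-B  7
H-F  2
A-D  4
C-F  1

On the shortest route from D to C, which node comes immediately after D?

Enumerating some paths:
D–A–B–F–C: 4+7+7+1 = 19
D–G–H–F–C: 7+2+2+1 = 12
D–A–B–G–H–F–C: 4+7+6+2+2+1 = 22
D–G–B–F–C: 7+6+7+1 = 21
The minimum is 12 min via D–G–H–F–C.
So from D the first move is to G.

G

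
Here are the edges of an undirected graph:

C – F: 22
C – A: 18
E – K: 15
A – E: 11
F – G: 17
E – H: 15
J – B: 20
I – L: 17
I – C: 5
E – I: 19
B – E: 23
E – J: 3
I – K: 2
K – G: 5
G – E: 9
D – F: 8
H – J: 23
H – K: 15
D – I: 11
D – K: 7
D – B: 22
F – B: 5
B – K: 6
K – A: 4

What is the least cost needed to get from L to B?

25

Shortest distances from L:
L: 0
I: 17  (via L)
K: 19  (via I)
C: 22  (via I)
A: 23  (via K)
G: 24  (via K)
B: 25  (via K)
Shortest route: L → I → K → B = 25.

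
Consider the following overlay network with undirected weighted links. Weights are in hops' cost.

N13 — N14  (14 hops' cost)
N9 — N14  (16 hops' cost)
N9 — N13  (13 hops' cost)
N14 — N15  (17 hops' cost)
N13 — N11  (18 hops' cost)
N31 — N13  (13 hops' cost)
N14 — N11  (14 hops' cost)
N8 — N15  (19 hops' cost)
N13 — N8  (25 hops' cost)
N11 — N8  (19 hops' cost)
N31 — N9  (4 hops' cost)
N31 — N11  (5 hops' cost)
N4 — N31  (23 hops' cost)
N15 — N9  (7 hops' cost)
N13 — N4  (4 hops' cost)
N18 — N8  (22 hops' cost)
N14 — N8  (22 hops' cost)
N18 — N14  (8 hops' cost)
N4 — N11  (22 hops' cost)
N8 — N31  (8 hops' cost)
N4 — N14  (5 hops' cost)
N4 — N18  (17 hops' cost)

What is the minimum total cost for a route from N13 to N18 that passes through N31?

40 hops' cost

Best N13 to N31: N13–N31 costing 13
Best N31 to N18: N31–N11–N14–N18 costing 27
Total via N31: 13 + 27 = 40 hops' cost.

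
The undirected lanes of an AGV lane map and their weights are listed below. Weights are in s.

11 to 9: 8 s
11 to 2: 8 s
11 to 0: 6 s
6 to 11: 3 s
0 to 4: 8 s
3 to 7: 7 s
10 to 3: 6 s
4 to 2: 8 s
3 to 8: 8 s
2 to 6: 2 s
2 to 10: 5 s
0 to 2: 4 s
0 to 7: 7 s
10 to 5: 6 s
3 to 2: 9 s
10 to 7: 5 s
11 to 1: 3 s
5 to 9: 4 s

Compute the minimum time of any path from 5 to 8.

Running Dijkstra from 5:
5: 0
9: 4  (via 5)
10: 6  (via 5)
2: 11  (via 10)
7: 11  (via 10)
3: 12  (via 10)
11: 12  (via 9)
6: 13  (via 2)
0: 15  (via 2)
1: 15  (via 11)
4: 19  (via 2)
8: 20  (via 3)
Shortest route: 5 → 10 → 3 → 8 = 20 s.

20 s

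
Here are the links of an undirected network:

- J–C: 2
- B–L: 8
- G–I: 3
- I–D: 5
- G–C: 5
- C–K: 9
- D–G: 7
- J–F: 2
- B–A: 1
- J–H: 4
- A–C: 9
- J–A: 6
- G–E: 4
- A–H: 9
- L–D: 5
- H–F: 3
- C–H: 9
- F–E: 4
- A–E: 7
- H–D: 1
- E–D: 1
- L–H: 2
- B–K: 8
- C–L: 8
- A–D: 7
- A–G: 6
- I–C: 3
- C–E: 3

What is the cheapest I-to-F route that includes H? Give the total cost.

9

Shortest I→H: I → D → H = 6
Shortest H→F: H → F = 3
Total via H: 6 + 3 = 9.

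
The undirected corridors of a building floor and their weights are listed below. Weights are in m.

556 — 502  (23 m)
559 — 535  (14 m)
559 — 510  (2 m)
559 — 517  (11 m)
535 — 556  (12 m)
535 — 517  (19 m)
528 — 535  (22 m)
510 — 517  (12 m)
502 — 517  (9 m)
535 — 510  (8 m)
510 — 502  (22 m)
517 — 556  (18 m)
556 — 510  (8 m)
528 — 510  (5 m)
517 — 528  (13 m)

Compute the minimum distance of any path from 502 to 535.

Shortest distances from 502:
502: 0
517: 9  (via 502)
559: 20  (via 517)
510: 21  (via 517)
528: 22  (via 517)
556: 23  (via 502)
535: 28  (via 517)
Shortest route: 502 → 517 → 535 = 28 m.

28 m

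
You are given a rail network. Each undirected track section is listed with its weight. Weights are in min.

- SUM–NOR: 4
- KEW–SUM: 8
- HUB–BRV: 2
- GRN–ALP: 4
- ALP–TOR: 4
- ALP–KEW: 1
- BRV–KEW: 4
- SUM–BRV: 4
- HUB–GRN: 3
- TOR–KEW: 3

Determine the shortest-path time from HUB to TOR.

Compare a few routes:
HUB → BRV → KEW → TOR: 2+4+3 = 9
HUB → GRN → ALP → TOR: 3+4+4 = 11
HUB → BRV → KEW → ALP → TOR: 2+4+1+4 = 11
Cheapest is HUB → BRV → KEW → TOR at 9 min.

9 min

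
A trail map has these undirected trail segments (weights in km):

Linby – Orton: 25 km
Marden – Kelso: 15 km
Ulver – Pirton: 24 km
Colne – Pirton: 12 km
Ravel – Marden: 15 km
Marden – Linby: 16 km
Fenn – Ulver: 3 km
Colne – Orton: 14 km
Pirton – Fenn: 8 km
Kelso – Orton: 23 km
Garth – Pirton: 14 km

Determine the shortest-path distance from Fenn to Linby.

Shortest distances from Fenn:
Fenn: 0
Ulver: 3  (via Fenn)
Pirton: 8  (via Fenn)
Colne: 20  (via Pirton)
Garth: 22  (via Pirton)
Orton: 34  (via Colne)
Kelso: 57  (via Orton)
Linby: 59  (via Orton)
Shortest route: Fenn–Pirton–Colne–Orton–Linby = 59 km.

59 km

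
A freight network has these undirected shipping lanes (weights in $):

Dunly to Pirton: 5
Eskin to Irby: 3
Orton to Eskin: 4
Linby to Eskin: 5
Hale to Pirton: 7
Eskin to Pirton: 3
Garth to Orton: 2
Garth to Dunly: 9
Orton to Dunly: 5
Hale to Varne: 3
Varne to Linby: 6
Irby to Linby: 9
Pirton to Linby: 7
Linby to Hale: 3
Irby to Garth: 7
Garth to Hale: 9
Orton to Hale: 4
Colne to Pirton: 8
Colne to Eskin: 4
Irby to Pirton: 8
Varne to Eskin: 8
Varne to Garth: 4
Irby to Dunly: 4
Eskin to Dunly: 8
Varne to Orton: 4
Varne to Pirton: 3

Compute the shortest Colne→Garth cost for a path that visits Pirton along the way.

$14

Best Colne to Pirton: Colne–Eskin–Pirton costing 7
Best Pirton to Garth: Pirton–Varne–Garth costing 7
Total via Pirton: 7 + 7 = $14.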